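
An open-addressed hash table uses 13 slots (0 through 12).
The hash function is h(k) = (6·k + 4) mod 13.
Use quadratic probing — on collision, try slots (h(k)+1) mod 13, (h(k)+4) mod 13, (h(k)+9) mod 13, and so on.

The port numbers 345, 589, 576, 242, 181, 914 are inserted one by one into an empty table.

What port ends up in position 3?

345: h=7 -> slot 7
589: h=2 -> slot 2
576: h=2, probe 2,3 -> slot 3
242: h=0 -> slot 0
181: h=11 -> slot 11
914: h=2, probe 2,3,6 -> slot 6
Table: [242, _, 589, 576, _, _, 914, 345, _, _, _, 181, _]

576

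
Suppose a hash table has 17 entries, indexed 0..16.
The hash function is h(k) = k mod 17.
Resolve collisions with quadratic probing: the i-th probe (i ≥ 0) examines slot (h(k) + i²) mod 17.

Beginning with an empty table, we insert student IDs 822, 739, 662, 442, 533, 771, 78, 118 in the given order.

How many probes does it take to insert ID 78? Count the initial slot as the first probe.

822: h=6 => slot 6
739: h=8 => slot 8
662: h=16 => slot 16
442: h=0 => slot 0
533: h=6, probe 6,7 => slot 7
771: h=6, probe 6,7,10 => slot 10
78: h=10, probe 10,11 => slot 11
118: h=16, probe 16,0,3 => slot 3
Table: [442, —, —, 118, —, —, 822, 533, 739, —, 771, 78, —, —, —, —, 662]

2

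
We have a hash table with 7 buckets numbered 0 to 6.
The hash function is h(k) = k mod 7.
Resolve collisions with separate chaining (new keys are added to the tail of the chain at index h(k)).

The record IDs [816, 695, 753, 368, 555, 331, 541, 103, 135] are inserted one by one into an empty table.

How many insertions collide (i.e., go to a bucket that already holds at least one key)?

Insert 816: h=4, bucket 4 empty -> new chain.
Insert 695: h=2, bucket 2 empty -> new chain.
Insert 753: h=4, bucket 4 nonempty -> append to chain.
Insert 368: h=4, bucket 4 nonempty -> append to chain.
Insert 555: h=2, bucket 2 nonempty -> append to chain.
Insert 331: h=2, bucket 2 nonempty -> append to chain.
Insert 541: h=2, bucket 2 nonempty -> append to chain.
Insert 103: h=5, bucket 5 empty -> new chain.
Insert 135: h=2, bucket 2 nonempty -> append to chain.
Final buckets:
0: -
1: -
2: 695 -> 555 -> 331 -> 541 -> 135
3: -
4: 816 -> 753 -> 368
5: 103
6: -

6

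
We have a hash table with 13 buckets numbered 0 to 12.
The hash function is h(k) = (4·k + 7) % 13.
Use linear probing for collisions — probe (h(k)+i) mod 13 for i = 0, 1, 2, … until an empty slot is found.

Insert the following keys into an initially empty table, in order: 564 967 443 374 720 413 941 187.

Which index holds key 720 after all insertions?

564: h=1 → slot 1
967: h=1, probe 1,2 → slot 2
443: h=11 → slot 11
374: h=8 → slot 8
720: h=1, probe 1,2,3 → slot 3
413: h=8, probe 8,9 → slot 9
941: h=1, probe 1,2,3,4 → slot 4
187: h=1, probe 1,2,3,4,5 → slot 5
Table: [., 564, 967, 720, 941, 187, ., ., 374, 413, ., 443, .]

3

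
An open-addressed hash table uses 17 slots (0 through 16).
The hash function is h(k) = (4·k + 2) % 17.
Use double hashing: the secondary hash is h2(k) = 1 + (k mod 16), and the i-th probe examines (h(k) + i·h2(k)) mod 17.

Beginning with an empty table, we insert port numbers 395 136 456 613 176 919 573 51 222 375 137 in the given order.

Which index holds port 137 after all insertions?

12

Insert 395: h=1, slot 1 empty → index 1.
Insert 136: h=2, slot 2 empty → index 2.
Insert 456: h=7, slot 7 empty → index 7.
Insert 613: h=6, slot 6 empty → index 6.
Insert 176: h=9, slot 9 empty → index 9.
Insert 919: h=6, h2=8, slot 6 occupied → index 14.
Insert 573: h=16, slot 16 empty → index 16.
Insert 51: h=2, h2=4, slots 2,6 occupied → index 10.
Insert 222: h=6, h2=15, slot 6 occupied → index 4.
Insert 375: h=6, h2=8, slots 6,14 occupied → index 5.
Insert 137: h=6, h2=10, slots 6,16,9,2 occupied → index 12.
Table: [—, 395, 136, —, 222, 375, 613, 456, —, 176, 51, —, 137, —, 919, —, 573]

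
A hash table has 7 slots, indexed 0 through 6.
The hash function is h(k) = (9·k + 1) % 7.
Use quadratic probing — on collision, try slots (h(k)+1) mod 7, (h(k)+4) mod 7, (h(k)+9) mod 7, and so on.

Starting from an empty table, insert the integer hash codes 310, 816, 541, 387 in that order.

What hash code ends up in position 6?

541

310: h=5 → slot 5
816: h=2 → slot 2
541: h=5, probe 5,6 → slot 6
387: h=5, probe 5,6,2,0 → slot 0
Table: [387, _, 816, _, _, 310, 541]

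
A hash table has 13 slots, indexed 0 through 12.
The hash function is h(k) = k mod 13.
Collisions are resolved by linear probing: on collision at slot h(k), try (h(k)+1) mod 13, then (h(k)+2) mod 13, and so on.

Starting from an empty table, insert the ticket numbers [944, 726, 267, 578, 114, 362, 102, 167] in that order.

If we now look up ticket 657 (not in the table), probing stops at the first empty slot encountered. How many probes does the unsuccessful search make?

944 hashes to 8; slot 8 is free => place at 8.
726 hashes to 11; slot 11 is free => place at 11.
267 hashes to 7; slot 7 is free => place at 7.
578 hashes to 6; slot 6 is free => place at 6.
114 hashes to 10; slot 10 is free => place at 10.
362 hashes to 11; 11 taken => place at 12.
102 hashes to 11; 11,12 taken => place at 0.
167 hashes to 11; 11,12,0 taken => place at 1.
Table: [102, 167, _, _, _, _, 578, 267, 944, _, 114, 726, 362]
Lookup 657: h=7, probe 7,8,9 → slot 9 empty, not found.

3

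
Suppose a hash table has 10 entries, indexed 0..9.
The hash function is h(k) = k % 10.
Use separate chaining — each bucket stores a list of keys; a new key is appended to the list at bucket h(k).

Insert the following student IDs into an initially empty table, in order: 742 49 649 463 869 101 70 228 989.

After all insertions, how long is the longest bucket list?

742 → bucket 2
49 → bucket 9
649 → bucket 9 (collision)
463 → bucket 3
869 → bucket 9 (collision)
101 → bucket 1
70 → bucket 0
228 → bucket 8
989 → bucket 9 (collision)
Final buckets:
0: 70
1: 101
2: 742
3: 463
4: .
5: .
6: .
7: .
8: 228
9: 49 -> 649 -> 869 -> 989

4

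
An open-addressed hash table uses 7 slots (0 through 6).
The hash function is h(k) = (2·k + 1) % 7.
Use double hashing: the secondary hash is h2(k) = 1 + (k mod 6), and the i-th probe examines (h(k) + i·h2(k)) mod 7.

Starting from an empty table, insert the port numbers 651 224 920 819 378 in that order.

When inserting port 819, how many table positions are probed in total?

651: h=1 → slot 1
224: h=1, h2=3, probe 1,4 → slot 4
920: h=0 → slot 0
819: h=1, h2=4, probe 1,5 → slot 5
378: h=1, h2=1, probe 1,2 → slot 2
Table: [920, 651, 378, -, 224, 819, -]

2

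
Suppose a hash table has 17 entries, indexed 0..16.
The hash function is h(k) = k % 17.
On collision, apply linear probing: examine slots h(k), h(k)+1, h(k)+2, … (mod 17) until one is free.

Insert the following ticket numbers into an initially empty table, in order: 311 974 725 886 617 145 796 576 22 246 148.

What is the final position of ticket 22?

311 hashes to 5; slot 5 is free -> place at 5.
974 hashes to 5; 5 taken -> place at 6.
725 hashes to 11; slot 11 is free -> place at 11.
886 hashes to 2; slot 2 is free -> place at 2.
617 hashes to 5; 5,6 taken -> place at 7.
145 hashes to 9; slot 9 is free -> place at 9.
796 hashes to 14; slot 14 is free -> place at 14.
576 hashes to 15; slot 15 is free -> place at 15.
22 hashes to 5; 5,6,7 taken -> place at 8.
246 hashes to 8; 8,9 taken -> place at 10.
148 hashes to 12; slot 12 is free -> place at 12.
Table: [∅, ∅, 886, ∅, ∅, 311, 974, 617, 22, 145, 246, 725, 148, ∅, 796, 576, ∅]

8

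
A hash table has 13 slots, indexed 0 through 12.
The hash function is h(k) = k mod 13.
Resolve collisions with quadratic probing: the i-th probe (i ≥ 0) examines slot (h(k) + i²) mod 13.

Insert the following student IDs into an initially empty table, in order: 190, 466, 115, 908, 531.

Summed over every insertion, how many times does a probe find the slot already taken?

6

Insert 190: h=8, slot 8 empty -> index 8.
Insert 466: h=11, slot 11 empty -> index 11.
Insert 115: h=11, slot 11 occupied -> index 12.
Insert 908: h=11, slots 11,12 occupied -> index 2.
Insert 531: h=11, slots 11,12,2 occupied -> index 7.
Table: [∅, ∅, 908, ∅, ∅, ∅, ∅, 531, 190, ∅, ∅, 466, 115]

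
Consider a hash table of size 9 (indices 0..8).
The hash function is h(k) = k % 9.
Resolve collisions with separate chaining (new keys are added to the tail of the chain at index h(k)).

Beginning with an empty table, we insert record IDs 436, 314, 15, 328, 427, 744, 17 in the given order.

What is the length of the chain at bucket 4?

3

Insert 436: h=4, bucket 4 empty -> new chain.
Insert 314: h=8, bucket 8 empty -> new chain.
Insert 15: h=6, bucket 6 empty -> new chain.
Insert 328: h=4, bucket 4 nonempty -> append to chain.
Insert 427: h=4, bucket 4 nonempty -> append to chain.
Insert 744: h=6, bucket 6 nonempty -> append to chain.
Insert 17: h=8, bucket 8 nonempty -> append to chain.
Final buckets:
0: _
1: _
2: _
3: _
4: 436 -> 328 -> 427
5: _
6: 15 -> 744
7: _
8: 314 -> 17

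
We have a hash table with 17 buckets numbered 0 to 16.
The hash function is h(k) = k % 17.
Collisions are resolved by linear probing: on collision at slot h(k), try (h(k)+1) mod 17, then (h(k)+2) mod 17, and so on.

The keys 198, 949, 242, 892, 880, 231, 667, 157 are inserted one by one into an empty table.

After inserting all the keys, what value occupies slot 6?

198: h=11 → slot 11
949: h=14 → slot 14
242: h=4 → slot 4
892: h=8 → slot 8
880: h=13 → slot 13
231: h=10 → slot 10
667: h=4, probe 4,5 → slot 5
157: h=4, probe 4,5,6 → slot 6
Table: [., ., ., ., 242, 667, 157, ., 892, ., 231, 198, ., 880, 949, ., .]

157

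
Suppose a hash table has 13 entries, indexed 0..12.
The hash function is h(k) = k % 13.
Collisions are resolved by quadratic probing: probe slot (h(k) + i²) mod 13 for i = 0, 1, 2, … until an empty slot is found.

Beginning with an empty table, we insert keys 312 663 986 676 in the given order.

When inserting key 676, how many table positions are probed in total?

312: h=0 -> slot 0
663: h=0, probe 0,1 -> slot 1
986: h=11 -> slot 11
676: h=0, probe 0,1,4 -> slot 4
Table: [312, 663, ., ., 676, ., ., ., ., ., ., 986, .]

3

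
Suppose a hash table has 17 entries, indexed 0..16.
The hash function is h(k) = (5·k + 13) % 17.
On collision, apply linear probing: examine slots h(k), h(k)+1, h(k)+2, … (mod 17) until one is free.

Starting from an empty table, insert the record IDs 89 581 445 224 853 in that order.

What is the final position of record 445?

89: h=16 -> slot 16
581: h=11 -> slot 11
445: h=11, probe 11,12 -> slot 12
224: h=11, probe 11,12,13 -> slot 13
853: h=11, probe 11,12,13,14 -> slot 14
Table: [∅, ∅, ∅, ∅, ∅, ∅, ∅, ∅, ∅, ∅, ∅, 581, 445, 224, 853, ∅, 89]

12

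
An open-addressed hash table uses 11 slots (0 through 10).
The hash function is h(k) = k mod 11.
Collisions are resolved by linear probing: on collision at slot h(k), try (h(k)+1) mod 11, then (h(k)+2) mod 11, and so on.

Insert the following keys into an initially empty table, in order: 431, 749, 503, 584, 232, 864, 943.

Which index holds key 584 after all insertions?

3

431 hashes to 2; slot 2 is free -> place at 2.
749 hashes to 1; slot 1 is free -> place at 1.
503 hashes to 8; slot 8 is free -> place at 8.
584 hashes to 1; 1,2 taken -> place at 3.
232 hashes to 1; 1,2,3 taken -> place at 4.
864 hashes to 6; slot 6 is free -> place at 6.
943 hashes to 8; 8 taken -> place at 9.
Table: [∅, 749, 431, 584, 232, ∅, 864, ∅, 503, 943, ∅]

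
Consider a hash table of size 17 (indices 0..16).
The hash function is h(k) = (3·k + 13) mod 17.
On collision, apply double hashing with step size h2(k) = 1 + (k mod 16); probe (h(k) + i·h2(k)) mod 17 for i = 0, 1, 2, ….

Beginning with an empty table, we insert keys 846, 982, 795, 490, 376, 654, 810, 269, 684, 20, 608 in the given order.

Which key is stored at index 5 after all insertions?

20

846 hashes to 1; slot 1 is free => place at 1.
982 hashes to 1, h2=7; 1 taken => place at 8.
795 hashes to 1, h2=12; 1 taken => place at 13.
490 hashes to 4; slot 4 is free => place at 4.
376 hashes to 2; slot 2 is free => place at 2.
654 hashes to 3; slot 3 is free => place at 3.
810 hashes to 12; slot 12 is free => place at 12.
269 hashes to 4, h2=14; 4,1 taken => place at 15.
684 hashes to 8, h2=13; 8,4 taken => place at 0.
20 hashes to 5; slot 5 is free => place at 5.
608 hashes to 1, h2=1; 1,2,3,4,5 taken => place at 6.
Table: [684, 846, 376, 654, 490, 20, 608, -, 982, -, -, -, 810, 795, -, 269, -]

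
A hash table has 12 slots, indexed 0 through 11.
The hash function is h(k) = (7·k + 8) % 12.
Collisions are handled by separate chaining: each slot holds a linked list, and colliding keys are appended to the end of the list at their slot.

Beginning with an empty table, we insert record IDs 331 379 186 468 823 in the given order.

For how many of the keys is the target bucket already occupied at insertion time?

2

331 → bucket 9
379 → bucket 9 (collision)
186 → bucket 2
468 → bucket 8
823 → bucket 9 (collision)
Final buckets:
0: .
1: .
2: 186
3: .
4: .
5: .
6: .
7: .
8: 468
9: 331 -> 379 -> 823
10: .
11: .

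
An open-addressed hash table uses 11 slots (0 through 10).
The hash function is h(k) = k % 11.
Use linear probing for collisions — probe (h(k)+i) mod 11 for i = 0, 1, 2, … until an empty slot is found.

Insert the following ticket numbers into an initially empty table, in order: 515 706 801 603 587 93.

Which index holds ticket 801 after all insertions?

Insert 515: h=9, slot 9 empty → index 9.
Insert 706: h=2, slot 2 empty → index 2.
Insert 801: h=9, slot 9 occupied → index 10.
Insert 603: h=9, slots 9,10 occupied → index 0.
Insert 587: h=4, slot 4 empty → index 4.
Insert 93: h=5, slot 5 empty → index 5.
Table: [603, -, 706, -, 587, 93, -, -, -, 515, 801]

10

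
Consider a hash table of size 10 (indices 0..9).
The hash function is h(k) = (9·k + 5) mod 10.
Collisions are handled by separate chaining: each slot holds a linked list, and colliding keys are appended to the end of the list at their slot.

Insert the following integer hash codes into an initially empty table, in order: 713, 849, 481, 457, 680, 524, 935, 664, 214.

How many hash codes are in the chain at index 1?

3

713 -> bucket 2
849 -> bucket 6
481 -> bucket 4
457 -> bucket 8
680 -> bucket 5
524 -> bucket 1
935 -> bucket 0
664 -> bucket 1 (collision)
214 -> bucket 1 (collision)
Final buckets:
0: 935
1: 524 -> 664 -> 214
2: 713
3: -
4: 481
5: 680
6: 849
7: -
8: 457
9: -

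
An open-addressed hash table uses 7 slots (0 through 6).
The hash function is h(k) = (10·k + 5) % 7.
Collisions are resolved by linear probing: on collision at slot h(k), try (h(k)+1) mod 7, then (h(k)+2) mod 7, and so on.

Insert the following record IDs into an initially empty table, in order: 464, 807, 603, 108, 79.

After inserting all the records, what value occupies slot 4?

464 hashes to 4; slot 4 is free -> place at 4.
807 hashes to 4; 4 taken -> place at 5.
603 hashes to 1; slot 1 is free -> place at 1.
108 hashes to 0; slot 0 is free -> place at 0.
79 hashes to 4; 4,5 taken -> place at 6.
Table: [108, 603, —, —, 464, 807, 79]

464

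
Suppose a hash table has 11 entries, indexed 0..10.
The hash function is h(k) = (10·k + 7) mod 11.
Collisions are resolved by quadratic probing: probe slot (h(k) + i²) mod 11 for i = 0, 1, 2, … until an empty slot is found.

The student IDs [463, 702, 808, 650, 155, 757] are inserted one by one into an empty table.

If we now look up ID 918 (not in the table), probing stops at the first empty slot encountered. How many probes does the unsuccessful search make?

4

463 hashes to 6; slot 6 is free => place at 6.
702 hashes to 9; slot 9 is free => place at 9.
808 hashes to 2; slot 2 is free => place at 2.
650 hashes to 6; 6 taken => place at 7.
155 hashes to 6; 6,7 taken => place at 10.
757 hashes to 9; 9,10,2,7 taken => place at 3.
Table: [—, —, 808, 757, —, —, 463, 650, —, 702, 155]
Lookup 918: h=2, probe 2,3,6,0 → slot 0 empty, not found.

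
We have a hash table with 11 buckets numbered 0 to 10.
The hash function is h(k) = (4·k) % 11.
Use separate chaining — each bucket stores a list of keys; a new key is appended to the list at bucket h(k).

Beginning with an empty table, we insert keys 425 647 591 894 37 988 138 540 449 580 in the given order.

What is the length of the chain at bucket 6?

1

425 → bucket 6
647 → bucket 3
591 → bucket 10
894 → bucket 1
37 → bucket 5
988 → bucket 3 (collision)
138 → bucket 2
540 → bucket 4
449 → bucket 3 (collision)
580 → bucket 10 (collision)
Final buckets:
0: _
1: 894
2: 138
3: 647 -> 988 -> 449
4: 540
5: 37
6: 425
7: _
8: _
9: _
10: 591 -> 580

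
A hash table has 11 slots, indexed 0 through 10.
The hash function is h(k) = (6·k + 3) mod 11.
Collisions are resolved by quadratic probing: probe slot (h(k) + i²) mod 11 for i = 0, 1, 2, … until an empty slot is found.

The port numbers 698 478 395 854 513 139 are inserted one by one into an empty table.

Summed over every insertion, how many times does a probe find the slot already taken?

Insert 698: h=0, slot 0 empty → index 0.
Insert 478: h=0, slot 0 occupied → index 1.
Insert 395: h=8, slot 8 empty → index 8.
Insert 854: h=1, slot 1 occupied → index 2.
Insert 513: h=1, slots 1,2 occupied → index 5.
Insert 139: h=1, slots 1,2,5 occupied → index 10.
Table: [698, 478, 854, _, _, 513, _, _, 395, _, 139]

7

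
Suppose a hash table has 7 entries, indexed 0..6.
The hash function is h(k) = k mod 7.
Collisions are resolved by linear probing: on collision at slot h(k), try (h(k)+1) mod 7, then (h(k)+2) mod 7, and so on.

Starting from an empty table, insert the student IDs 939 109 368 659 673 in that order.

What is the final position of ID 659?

939: h=1 → slot 1
109: h=4 → slot 4
368: h=4, probe 4,5 → slot 5
659: h=1, probe 1,2 → slot 2
673: h=1, probe 1,2,3 → slot 3
Table: [—, 939, 659, 673, 109, 368, —]

2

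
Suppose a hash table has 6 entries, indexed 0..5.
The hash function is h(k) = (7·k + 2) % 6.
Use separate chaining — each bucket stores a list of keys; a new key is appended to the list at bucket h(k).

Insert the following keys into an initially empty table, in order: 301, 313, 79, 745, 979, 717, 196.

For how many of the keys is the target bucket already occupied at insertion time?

4

301 -> bucket 3
313 -> bucket 3 (collision)
79 -> bucket 3 (collision)
745 -> bucket 3 (collision)
979 -> bucket 3 (collision)
717 -> bucket 5
196 -> bucket 0
Final buckets:
0: 196
1: -
2: -
3: 301 -> 313 -> 79 -> 745 -> 979
4: -
5: 717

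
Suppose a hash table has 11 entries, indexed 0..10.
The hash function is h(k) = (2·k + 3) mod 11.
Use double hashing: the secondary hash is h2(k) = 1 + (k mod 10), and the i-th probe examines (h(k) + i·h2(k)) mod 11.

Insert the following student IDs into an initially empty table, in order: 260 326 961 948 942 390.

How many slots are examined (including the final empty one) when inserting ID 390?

Insert 260: h=6, slot 6 empty => index 6.
Insert 326: h=6, h2=7, slot 6 occupied => index 2.
Insert 961: h=0, slot 0 empty => index 0.
Insert 948: h=7, slot 7 empty => index 7.
Insert 942: h=6, h2=3, slot 6 occupied => index 9.
Insert 390: h=2, h2=1, slot 2 occupied => index 3.
Table: [961, ., 326, 390, ., ., 260, 948, ., 942, .]

2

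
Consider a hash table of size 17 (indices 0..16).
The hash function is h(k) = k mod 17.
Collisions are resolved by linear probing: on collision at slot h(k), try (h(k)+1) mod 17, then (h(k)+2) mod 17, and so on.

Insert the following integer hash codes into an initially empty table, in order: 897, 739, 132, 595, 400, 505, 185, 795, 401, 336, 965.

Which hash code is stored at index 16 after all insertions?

795

897 hashes to 13; slot 13 is free -> place at 13.
739 hashes to 8; slot 8 is free -> place at 8.
132 hashes to 13; 13 taken -> place at 14.
595 hashes to 0; slot 0 is free -> place at 0.
400 hashes to 9; slot 9 is free -> place at 9.
505 hashes to 12; slot 12 is free -> place at 12.
185 hashes to 15; slot 15 is free -> place at 15.
795 hashes to 13; 13,14,15 taken -> place at 16.
401 hashes to 10; slot 10 is free -> place at 10.
336 hashes to 13; 13,14,15,16,0 taken -> place at 1.
965 hashes to 13; 13,14,15,16,0,1 taken -> place at 2.
Table: [595, 336, 965, —, —, —, —, —, 739, 400, 401, —, 505, 897, 132, 185, 795]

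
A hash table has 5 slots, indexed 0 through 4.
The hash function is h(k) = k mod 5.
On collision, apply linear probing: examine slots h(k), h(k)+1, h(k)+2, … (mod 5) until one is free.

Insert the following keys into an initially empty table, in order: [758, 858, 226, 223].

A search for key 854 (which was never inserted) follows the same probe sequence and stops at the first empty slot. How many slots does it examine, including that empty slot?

Insert 758: h=3, slot 3 empty => index 3.
Insert 858: h=3, slot 3 occupied => index 4.
Insert 226: h=1, slot 1 empty => index 1.
Insert 223: h=3, slots 3,4 occupied => index 0.
Table: [223, 226, ∅, 758, 858]
Lookup 854: h=4, probe 4,0,1,2 → slot 2 empty, not found.

4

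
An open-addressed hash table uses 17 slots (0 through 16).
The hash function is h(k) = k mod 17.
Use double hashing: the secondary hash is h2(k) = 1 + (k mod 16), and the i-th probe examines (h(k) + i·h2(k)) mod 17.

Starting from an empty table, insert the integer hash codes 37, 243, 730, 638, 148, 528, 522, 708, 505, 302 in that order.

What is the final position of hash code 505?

15

37: h=3 => slot 3
243: h=5 => slot 5
730: h=16 => slot 16
638: h=9 => slot 9
148: h=12 => slot 12
528: h=1 => slot 1
522: h=12, h2=11, probe 12,6 => slot 6
708: h=11 => slot 11
505: h=12, h2=10, probe 12,5,15 => slot 15
302: h=13 => slot 13
Table: [—, 528, —, 37, —, 243, 522, —, —, 638, —, 708, 148, 302, —, 505, 730]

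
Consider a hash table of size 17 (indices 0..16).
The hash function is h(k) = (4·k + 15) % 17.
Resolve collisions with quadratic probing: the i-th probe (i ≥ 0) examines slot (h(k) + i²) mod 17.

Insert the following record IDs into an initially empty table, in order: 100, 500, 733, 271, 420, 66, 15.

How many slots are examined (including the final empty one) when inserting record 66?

Insert 100: h=7, slot 7 empty => index 7.
Insert 500: h=9, slot 9 empty => index 9.
Insert 733: h=6, slot 6 empty => index 6.
Insert 271: h=11, slot 11 empty => index 11.
Insert 420: h=12, slot 12 empty => index 12.
Insert 66: h=7, slot 7 occupied => index 8.
Insert 15: h=7, slots 7,8,11 occupied => index 16.
Table: [—, —, —, —, —, —, 733, 100, 66, 500, —, 271, 420, —, —, —, 15]

2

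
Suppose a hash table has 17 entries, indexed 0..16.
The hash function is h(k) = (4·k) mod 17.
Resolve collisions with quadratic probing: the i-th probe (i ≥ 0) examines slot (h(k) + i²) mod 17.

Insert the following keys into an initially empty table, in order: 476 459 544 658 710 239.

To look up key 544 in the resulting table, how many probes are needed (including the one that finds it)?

3

476: h=0 -> slot 0
459: h=0, probe 0,1 -> slot 1
544: h=0, probe 0,1,4 -> slot 4
658: h=14 -> slot 14
710: h=1, probe 1,2 -> slot 2
239: h=4, probe 4,5 -> slot 5
Table: [476, 459, 710, _, 544, 239, _, _, _, _, _, _, _, _, 658, _, _]
Lookup 544: h=0, probe 0,1,4 → found at 4.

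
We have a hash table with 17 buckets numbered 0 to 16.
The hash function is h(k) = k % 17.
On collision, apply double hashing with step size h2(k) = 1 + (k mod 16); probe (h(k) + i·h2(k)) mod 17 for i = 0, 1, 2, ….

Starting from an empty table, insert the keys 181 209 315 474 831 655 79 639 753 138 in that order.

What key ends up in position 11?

181

181: h=11 → slot 11
209: h=5 → slot 5
315: h=9 → slot 9
474: h=15 → slot 15
831: h=15, h2=16, probe 15,14 → slot 14
655: h=9, h2=16, probe 9,8 → slot 8
79: h=11, h2=16, probe 11,10 → slot 10
639: h=10, h2=16, probe 10,9,8,7 → slot 7
753: h=5, h2=2, probe 5,7,9,11,13 → slot 13
138: h=2 → slot 2
Table: [-, -, 138, -, -, 209, -, 639, 655, 315, 79, 181, -, 753, 831, 474, -]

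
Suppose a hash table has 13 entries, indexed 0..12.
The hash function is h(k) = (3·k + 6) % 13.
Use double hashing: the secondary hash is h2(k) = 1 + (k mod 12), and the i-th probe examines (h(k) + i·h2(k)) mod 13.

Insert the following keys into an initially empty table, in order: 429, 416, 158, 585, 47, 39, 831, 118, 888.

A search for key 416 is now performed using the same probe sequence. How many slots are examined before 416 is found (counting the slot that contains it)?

429: h=6 → slot 6
416: h=6, h2=9, probe 6,2 → slot 2
158: h=12 → slot 12
585: h=6, h2=10, probe 6,3 → slot 3
47: h=4 → slot 4
39: h=6, h2=4, probe 6,10 → slot 10
831: h=3, h2=4, probe 3,7 → slot 7
118: h=9 → slot 9
888: h=5 → slot 5
Table: [—, —, 416, 585, 47, 888, 429, 831, —, 118, 39, —, 158]
Lookup 416: h=6, h2=9, probe 6,2 → found at 2.

2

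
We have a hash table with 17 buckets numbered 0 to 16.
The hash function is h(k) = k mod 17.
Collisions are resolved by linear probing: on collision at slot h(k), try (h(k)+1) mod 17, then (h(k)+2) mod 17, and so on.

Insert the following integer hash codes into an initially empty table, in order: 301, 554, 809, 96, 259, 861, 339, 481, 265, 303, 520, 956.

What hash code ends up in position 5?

481

301: h=12 -> slot 12
554: h=10 -> slot 10
809: h=10, probe 10,11 -> slot 11
96: h=11, probe 11,12,13 -> slot 13
259: h=4 -> slot 4
861: h=11, probe 11,12,13,14 -> slot 14
339: h=16 -> slot 16
481: h=5 -> slot 5
265: h=10, probe 10,11,12,13,14,15 -> slot 15
303: h=14, probe 14,15,16,0 -> slot 0
520: h=10, probe 10,11,12,13,14,15,16,0,1 -> slot 1
956: h=4, probe 4,5,6 -> slot 6
Table: [303, 520, —, —, 259, 481, 956, —, —, —, 554, 809, 301, 96, 861, 265, 339]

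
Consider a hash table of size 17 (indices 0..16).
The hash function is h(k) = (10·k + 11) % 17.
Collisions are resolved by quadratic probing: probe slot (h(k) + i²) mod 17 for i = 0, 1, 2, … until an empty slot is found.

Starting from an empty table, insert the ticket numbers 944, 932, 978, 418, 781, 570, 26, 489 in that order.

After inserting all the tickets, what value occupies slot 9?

Insert 944: h=16, slot 16 empty -> index 16.
Insert 932: h=15, slot 15 empty -> index 15.
Insert 978: h=16, slot 16 occupied -> index 0.
Insert 418: h=9, slot 9 empty -> index 9.
Insert 781: h=1, slot 1 empty -> index 1.
Insert 570: h=16, slots 16,0 occupied -> index 3.
Insert 26: h=16, slots 16,0,3 occupied -> index 8.
Insert 489: h=5, slot 5 empty -> index 5.
Table: [978, 781, ., 570, ., 489, ., ., 26, 418, ., ., ., ., ., 932, 944]

418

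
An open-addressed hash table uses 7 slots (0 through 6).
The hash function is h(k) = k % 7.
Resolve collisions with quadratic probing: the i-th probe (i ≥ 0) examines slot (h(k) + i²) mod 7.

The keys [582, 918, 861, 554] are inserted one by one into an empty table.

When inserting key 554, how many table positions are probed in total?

582: h=1 => slot 1
918: h=1, probe 1,2 => slot 2
861: h=0 => slot 0
554: h=1, probe 1,2,5 => slot 5
Table: [861, 582, 918, _, _, 554, _]

3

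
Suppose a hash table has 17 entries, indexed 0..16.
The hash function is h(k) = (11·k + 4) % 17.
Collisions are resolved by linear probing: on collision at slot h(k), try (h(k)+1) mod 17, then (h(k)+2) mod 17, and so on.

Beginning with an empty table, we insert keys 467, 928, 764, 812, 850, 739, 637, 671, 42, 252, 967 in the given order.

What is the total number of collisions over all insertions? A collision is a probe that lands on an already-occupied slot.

16

467: h=7 => slot 7
928: h=12 => slot 12
764: h=10 => slot 10
812: h=11 => slot 11
850: h=4 => slot 4
739: h=7, probe 7,8 => slot 8
637: h=7, probe 7,8,9 => slot 9
671: h=7, probe 7,8,9,10,11,12,13 => slot 13
42: h=7, probe 7,8,9,10,11,12,13,14 => slot 14
252: h=5 => slot 5
967: h=16 => slot 16
Table: [-, -, -, -, 850, 252, -, 467, 739, 637, 764, 812, 928, 671, 42, -, 967]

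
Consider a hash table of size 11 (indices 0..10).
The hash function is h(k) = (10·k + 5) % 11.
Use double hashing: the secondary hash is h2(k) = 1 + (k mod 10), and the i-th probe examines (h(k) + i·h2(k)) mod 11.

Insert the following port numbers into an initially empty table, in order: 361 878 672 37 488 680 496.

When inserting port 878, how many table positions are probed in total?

2

361 hashes to 7; slot 7 is free => place at 7.
878 hashes to 7, h2=9; 7 taken => place at 5.
672 hashes to 4; slot 4 is free => place at 4.
37 hashes to 1; slot 1 is free => place at 1.
488 hashes to 1, h2=9; 1 taken => place at 10.
680 hashes to 7, h2=1; 7 taken => place at 8.
496 hashes to 4, h2=7; 4 taken => place at 0.
Table: [496, 37, ∅, ∅, 672, 878, ∅, 361, 680, ∅, 488]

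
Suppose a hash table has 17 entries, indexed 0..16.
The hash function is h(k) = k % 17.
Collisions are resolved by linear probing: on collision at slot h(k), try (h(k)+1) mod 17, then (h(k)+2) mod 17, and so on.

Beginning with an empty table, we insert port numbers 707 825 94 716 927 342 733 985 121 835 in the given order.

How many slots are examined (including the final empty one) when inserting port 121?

707 hashes to 10; slot 10 is free => place at 10.
825 hashes to 9; slot 9 is free => place at 9.
94 hashes to 9; 9,10 taken => place at 11.
716 hashes to 2; slot 2 is free => place at 2.
927 hashes to 9; 9,10,11 taken => place at 12.
342 hashes to 2; 2 taken => place at 3.
733 hashes to 2; 2,3 taken => place at 4.
985 hashes to 16; slot 16 is free => place at 16.
121 hashes to 2; 2,3,4 taken => place at 5.
835 hashes to 2; 2,3,4,5 taken => place at 6.
Table: [., ., 716, 342, 733, 121, 835, ., ., 825, 707, 94, 927, ., ., ., 985]

4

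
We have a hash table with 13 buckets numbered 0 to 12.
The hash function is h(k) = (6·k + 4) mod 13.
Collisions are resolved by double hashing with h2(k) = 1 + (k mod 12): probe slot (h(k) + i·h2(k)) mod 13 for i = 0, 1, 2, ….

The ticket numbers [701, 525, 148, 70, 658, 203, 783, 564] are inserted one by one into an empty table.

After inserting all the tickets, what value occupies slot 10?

564

701: h=11 → slot 11
525: h=8 → slot 8
148: h=8, h2=5, probe 8,0 → slot 0
70: h=8, h2=11, probe 8,6 → slot 6
658: h=0, h2=11, probe 0,11,9 → slot 9
203: h=0, h2=12, probe 0,12 → slot 12
783: h=9, h2=4, probe 9,0,4 → slot 4
564: h=8, h2=1, probe 8,9,10 → slot 10
Table: [148, ., ., ., 783, ., 70, ., 525, 658, 564, 701, 203]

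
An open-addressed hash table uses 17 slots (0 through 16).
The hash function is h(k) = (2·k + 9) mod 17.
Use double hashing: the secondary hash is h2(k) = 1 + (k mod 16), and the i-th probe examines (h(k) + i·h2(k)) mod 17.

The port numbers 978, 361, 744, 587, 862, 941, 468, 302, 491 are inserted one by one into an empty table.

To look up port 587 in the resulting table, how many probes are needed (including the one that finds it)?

978 hashes to 10; slot 10 is free => place at 10.
361 hashes to 0; slot 0 is free => place at 0.
744 hashes to 1; slot 1 is free => place at 1.
587 hashes to 10, h2=12; 10 taken => place at 5.
862 hashes to 16; slot 16 is free => place at 16.
941 hashes to 4; slot 4 is free => place at 4.
468 hashes to 10, h2=5; 10 taken => place at 15.
302 hashes to 1, h2=15; 1,16 taken => place at 14.
491 hashes to 5, h2=12; 5,0 taken => place at 12.
Table: [361, 744, ∅, ∅, 941, 587, ∅, ∅, ∅, ∅, 978, ∅, 491, ∅, 302, 468, 862]
Lookup 587: h=10, h2=12, probe 10,5 → found at 5.

2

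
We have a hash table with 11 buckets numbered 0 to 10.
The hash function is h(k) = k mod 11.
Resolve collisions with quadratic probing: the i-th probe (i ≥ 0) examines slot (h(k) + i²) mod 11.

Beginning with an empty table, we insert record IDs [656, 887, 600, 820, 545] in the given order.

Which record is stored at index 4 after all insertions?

656: h=7 → slot 7
887: h=7, probe 7,8 → slot 8
600: h=6 → slot 6
820: h=6, probe 6,7,10 → slot 10
545: h=6, probe 6,7,10,4 → slot 4
Table: [-, -, -, -, 545, -, 600, 656, 887, -, 820]

545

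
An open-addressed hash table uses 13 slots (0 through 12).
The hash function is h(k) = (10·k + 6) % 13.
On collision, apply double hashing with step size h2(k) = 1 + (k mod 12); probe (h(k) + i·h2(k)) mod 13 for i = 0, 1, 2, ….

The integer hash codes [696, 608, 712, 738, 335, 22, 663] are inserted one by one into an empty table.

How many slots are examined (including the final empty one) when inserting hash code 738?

696: h=11 -> slot 11
608: h=2 -> slot 2
712: h=2, h2=5, probe 2,7 -> slot 7
738: h=2, h2=7, probe 2,9 -> slot 9
335: h=2, h2=12, probe 2,1 -> slot 1
22: h=5 -> slot 5
663: h=6 -> slot 6
Table: [_, 335, 608, _, _, 22, 663, 712, _, 738, _, 696, _]

2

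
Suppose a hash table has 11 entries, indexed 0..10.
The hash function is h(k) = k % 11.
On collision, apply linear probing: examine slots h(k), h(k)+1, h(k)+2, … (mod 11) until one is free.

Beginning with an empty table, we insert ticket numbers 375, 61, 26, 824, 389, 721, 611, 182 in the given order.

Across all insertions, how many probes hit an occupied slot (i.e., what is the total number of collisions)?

7

375 hashes to 1; slot 1 is free -> place at 1.
61 hashes to 6; slot 6 is free -> place at 6.
26 hashes to 4; slot 4 is free -> place at 4.
824 hashes to 10; slot 10 is free -> place at 10.
389 hashes to 4; 4 taken -> place at 5.
721 hashes to 6; 6 taken -> place at 7.
611 hashes to 6; 6,7 taken -> place at 8.
182 hashes to 6; 6,7,8 taken -> place at 9.
Table: [∅, 375, ∅, ∅, 26, 389, 61, 721, 611, 182, 824]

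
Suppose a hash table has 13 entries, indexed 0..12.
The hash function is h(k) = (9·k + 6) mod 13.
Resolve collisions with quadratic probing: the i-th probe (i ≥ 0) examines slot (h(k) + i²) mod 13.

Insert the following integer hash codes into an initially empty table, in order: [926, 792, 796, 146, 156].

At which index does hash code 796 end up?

926 hashes to 7; slot 7 is free → place at 7.
792 hashes to 10; slot 10 is free → place at 10.
796 hashes to 7; 7 taken → place at 8.
146 hashes to 7; 7,8 taken → place at 11.
156 hashes to 6; slot 6 is free → place at 6.
Table: [∅, ∅, ∅, ∅, ∅, ∅, 156, 926, 796, ∅, 792, 146, ∅]

8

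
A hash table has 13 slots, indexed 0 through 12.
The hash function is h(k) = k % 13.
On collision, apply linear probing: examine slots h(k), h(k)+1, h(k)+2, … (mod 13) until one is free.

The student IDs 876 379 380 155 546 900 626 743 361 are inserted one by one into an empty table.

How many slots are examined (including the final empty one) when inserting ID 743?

Insert 876: h=5, slot 5 empty → index 5.
Insert 379: h=2, slot 2 empty → index 2.
Insert 380: h=3, slot 3 empty → index 3.
Insert 155: h=12, slot 12 empty → index 12.
Insert 546: h=0, slot 0 empty → index 0.
Insert 900: h=3, slot 3 occupied → index 4.
Insert 626: h=2, slots 2,3,4,5 occupied → index 6.
Insert 743: h=2, slots 2,3,4,5,6 occupied → index 7.
Insert 361: h=10, slot 10 empty → index 10.
Table: [546, ., 379, 380, 900, 876, 626, 743, ., ., 361, ., 155]

6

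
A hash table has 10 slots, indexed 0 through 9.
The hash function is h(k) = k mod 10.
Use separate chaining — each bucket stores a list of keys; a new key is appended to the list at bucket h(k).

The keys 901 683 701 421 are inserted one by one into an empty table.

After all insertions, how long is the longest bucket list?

3

901 -> bucket 1
683 -> bucket 3
701 -> bucket 1 (collision)
421 -> bucket 1 (collision)
Final buckets:
0: _
1: 901 -> 701 -> 421
2: _
3: 683
4: _
5: _
6: _
7: _
8: _
9: _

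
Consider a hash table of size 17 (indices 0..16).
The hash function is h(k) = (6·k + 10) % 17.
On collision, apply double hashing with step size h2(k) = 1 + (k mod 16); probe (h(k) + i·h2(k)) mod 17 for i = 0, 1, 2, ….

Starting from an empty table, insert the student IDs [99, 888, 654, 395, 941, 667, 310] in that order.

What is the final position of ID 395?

12

99: h=9 => slot 9
888: h=0 => slot 0
654: h=7 => slot 7
395: h=0, h2=12, probe 0,12 => slot 12
941: h=12, h2=14, probe 12,9,6 => slot 6
667: h=0, h2=12, probe 0,12,7,2 => slot 2
310: h=0, h2=7, probe 0,7,14 => slot 14
Table: [888, _, 667, _, _, _, 941, 654, _, 99, _, _, 395, _, 310, _, _]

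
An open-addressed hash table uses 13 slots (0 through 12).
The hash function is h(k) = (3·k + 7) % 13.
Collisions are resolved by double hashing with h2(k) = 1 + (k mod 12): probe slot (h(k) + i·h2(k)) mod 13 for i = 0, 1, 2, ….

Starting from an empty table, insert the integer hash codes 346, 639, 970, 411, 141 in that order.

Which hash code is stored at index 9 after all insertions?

Insert 346: h=5, slot 5 empty => index 5.
Insert 639: h=0, slot 0 empty => index 0.
Insert 970: h=5, h2=11, slot 5 occupied => index 3.
Insert 411: h=5, h2=4, slot 5 occupied => index 9.
Insert 141: h=1, slot 1 empty => index 1.
Table: [639, 141, ∅, 970, ∅, 346, ∅, ∅, ∅, 411, ∅, ∅, ∅]

411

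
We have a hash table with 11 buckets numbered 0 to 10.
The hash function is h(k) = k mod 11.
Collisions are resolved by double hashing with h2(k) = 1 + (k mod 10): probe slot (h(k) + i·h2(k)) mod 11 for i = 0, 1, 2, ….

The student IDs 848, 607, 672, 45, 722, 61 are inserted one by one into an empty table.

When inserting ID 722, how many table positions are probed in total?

Insert 848: h=1, slot 1 empty -> index 1.
Insert 607: h=2, slot 2 empty -> index 2.
Insert 672: h=1, h2=3, slot 1 occupied -> index 4.
Insert 45: h=1, h2=6, slot 1 occupied -> index 7.
Insert 722: h=7, h2=3, slot 7 occupied -> index 10.
Insert 61: h=6, slot 6 empty -> index 6.
Table: [_, 848, 607, _, 672, _, 61, 45, _, _, 722]

2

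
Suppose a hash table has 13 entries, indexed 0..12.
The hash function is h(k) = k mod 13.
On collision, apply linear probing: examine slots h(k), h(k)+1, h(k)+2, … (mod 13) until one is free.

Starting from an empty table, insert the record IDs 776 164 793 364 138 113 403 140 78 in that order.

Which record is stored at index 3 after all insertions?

Insert 776: h=9, slot 9 empty → index 9.
Insert 164: h=8, slot 8 empty → index 8.
Insert 793: h=0, slot 0 empty → index 0.
Insert 364: h=0, slot 0 occupied → index 1.
Insert 138: h=8, slots 8,9 occupied → index 10.
Insert 113: h=9, slots 9,10 occupied → index 11.
Insert 403: h=0, slots 0,1 occupied → index 2.
Insert 140: h=10, slots 10,11 occupied → index 12.
Insert 78: h=0, slots 0,1,2 occupied → index 3.
Table: [793, 364, 403, 78, ∅, ∅, ∅, ∅, 164, 776, 138, 113, 140]

78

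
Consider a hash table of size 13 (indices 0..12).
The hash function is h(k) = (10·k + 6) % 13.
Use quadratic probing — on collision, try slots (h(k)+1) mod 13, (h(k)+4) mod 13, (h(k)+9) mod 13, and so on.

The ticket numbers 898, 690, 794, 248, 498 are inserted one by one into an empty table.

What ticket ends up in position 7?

794

898: h=3 → slot 3
690: h=3, probe 3,4 → slot 4
794: h=3, probe 3,4,7 → slot 7
248: h=3, probe 3,4,7,12 → slot 12
498: h=7, probe 7,8 → slot 8
Table: [_, _, _, 898, 690, _, _, 794, 498, _, _, _, 248]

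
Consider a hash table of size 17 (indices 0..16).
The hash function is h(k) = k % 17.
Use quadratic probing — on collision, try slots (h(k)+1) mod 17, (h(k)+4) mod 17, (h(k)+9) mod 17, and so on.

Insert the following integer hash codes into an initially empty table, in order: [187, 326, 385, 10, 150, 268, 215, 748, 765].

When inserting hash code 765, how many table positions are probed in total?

187: h=0 => slot 0
326: h=3 => slot 3
385: h=11 => slot 11
10: h=10 => slot 10
150: h=14 => slot 14
268: h=13 => slot 13
215: h=11, probe 11,12 => slot 12
748: h=0, probe 0,1 => slot 1
765: h=0, probe 0,1,4 => slot 4
Table: [187, 748, ∅, 326, 765, ∅, ∅, ∅, ∅, ∅, 10, 385, 215, 268, 150, ∅, ∅]

3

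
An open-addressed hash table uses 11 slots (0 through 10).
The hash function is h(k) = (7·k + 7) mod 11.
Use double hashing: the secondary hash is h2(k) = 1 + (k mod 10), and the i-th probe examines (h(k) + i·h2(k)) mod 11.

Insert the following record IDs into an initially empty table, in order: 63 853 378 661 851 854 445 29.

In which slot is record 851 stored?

4

63: h=8 => slot 8
853: h=5 => slot 5
378: h=2 => slot 2
661: h=3 => slot 3
851: h=2, h2=2, probe 2,4 => slot 4
854: h=1 => slot 1
445: h=9 => slot 9
29: h=1, h2=10, probe 1,0 => slot 0
Table: [29, 854, 378, 661, 851, 853, ., ., 63, 445, .]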